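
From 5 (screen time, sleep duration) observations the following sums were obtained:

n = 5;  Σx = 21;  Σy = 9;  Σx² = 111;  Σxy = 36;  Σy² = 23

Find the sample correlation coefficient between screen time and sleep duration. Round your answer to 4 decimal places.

-0.1446

Sxx = Σx² − (Σx)²/n = 111 − 88.2 = 22.8
Sxy = Σxy − (Σx)(Σy)/n = 36 − 37.8 = -1.8
Syy = Σy² − (Σy)²/n = 23 − 16.2 = 6.8
r = Sxy/√(Sxx·Syy) = -1.8/√(155.04) = -1.8/12.451506 = -0.144561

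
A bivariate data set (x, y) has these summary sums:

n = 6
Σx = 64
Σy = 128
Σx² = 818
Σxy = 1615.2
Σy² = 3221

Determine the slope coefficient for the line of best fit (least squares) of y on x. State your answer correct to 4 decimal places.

Sxx = Σx² − (Σx)²/n = 818 − 682.666667 = 135.333333
Sxy = Σxy − (Σx)(Σy)/n = 1615.2 − 1365.333333 = 249.866667
b = Sxy/Sxx = 249.866667/135.333333 = 1.846305

1.8463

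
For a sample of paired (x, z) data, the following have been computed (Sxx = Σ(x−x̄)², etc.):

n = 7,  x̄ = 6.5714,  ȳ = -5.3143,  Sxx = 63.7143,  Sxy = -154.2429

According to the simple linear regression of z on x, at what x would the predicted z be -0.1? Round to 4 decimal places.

b = Sxy/Sxx = -154.2429/63.7143 = -2.420852
a = ȳ − b·x̄ = -5.3143 − (-2.420852)·6.5714 = 10.594088
Set a + b·x = -0.1: x = (-0.1 − 10.594088) / (-2.420852) = 4.417489

4.4175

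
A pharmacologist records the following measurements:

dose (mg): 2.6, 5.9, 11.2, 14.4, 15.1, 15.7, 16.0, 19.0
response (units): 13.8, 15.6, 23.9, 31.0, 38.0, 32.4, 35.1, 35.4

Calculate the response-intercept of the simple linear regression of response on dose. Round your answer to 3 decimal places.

8.336

n = 8, Σx = 99.9, Σy = 225.2, Σxy = 3158.68, Σx² = 1465.87
Sxx = Σx² − (Σx)²/n = 1465.87 − 1247.50125 = 218.36875
Sxy = Σxy − (Σx)(Σy)/n = 3158.68 − 2812.185 = 346.495
b = Sxy/Sxx = 346.495/218.36875 = 1.586743
a = ȳ − b·x̄ = 28.15 − 1.586743·12.4875 = 8.335552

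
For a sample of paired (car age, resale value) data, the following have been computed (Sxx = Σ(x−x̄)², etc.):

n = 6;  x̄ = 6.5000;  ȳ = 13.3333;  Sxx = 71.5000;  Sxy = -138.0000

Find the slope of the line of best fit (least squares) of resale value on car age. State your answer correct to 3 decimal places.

-1.930

b = Sxy/Sxx = -138/71.5 = -1.930070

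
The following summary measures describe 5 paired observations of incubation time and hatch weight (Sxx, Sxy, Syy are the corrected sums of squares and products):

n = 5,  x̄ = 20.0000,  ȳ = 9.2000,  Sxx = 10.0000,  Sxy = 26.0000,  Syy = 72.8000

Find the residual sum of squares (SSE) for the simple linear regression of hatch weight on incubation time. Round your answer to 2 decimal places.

5.20

b = Sxy/Sxx = 26/10 = 2.6
SSE = Syy − b·Sxy = 72.8 − 2.6·26 = 5.2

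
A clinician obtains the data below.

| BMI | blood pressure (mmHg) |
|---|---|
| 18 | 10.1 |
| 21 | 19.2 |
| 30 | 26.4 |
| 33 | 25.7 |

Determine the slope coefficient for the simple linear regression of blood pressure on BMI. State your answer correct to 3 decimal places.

0.976

n = 4, Σx = 102, Σy = 81.4, Σxy = 2225.1, Σx² = 2754
Sxx = Σx² − (Σx)²/n = 2754 − 2601 = 153
Sxy = Σxy − (Σx)(Σy)/n = 2225.1 − 2075.7 = 149.4
b = Sxy/Sxx = 149.4/153 = 0.976471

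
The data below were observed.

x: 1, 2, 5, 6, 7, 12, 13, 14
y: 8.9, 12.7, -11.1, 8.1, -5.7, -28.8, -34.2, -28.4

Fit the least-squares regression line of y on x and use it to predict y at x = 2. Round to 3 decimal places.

n = 8, Σx = 60, Σy = -78.5, Σxy = -1200.3, Σx² = 624
Sxx = Σx² − (Σx)²/n = 624 − 450 = 174
Sxy = Σxy − (Σx)(Σy)/n = -1200.3 − (-588.75) = -611.55
b = Sxy/Sxx = -611.55/174 = -3.514655
a = ȳ − b·x̄ = -9.8125 − (-3.514655)·7.5 = 16.547414
ŷ(2) = a + b·2 = 16.547414 + (-3.514655)·2 = 9.518103

9.518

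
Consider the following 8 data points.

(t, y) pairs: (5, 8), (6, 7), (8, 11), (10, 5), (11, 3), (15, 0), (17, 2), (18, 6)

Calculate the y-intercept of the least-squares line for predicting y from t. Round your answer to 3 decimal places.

n = 8, Σx = 90, Σy = 42, Σxy = 395, Σx² = 1184
Sxx = Σx² − (Σx)²/n = 1184 − 1012.5 = 171.5
Sxy = Σxy − (Σx)(Σy)/n = 395 − 472.5 = -77.5
b = Sxy/Sxx = -77.5/171.5 = -0.451895
a = ȳ − b·x̄ = 5.25 − (-0.451895)·11.25 = 10.333819

10.334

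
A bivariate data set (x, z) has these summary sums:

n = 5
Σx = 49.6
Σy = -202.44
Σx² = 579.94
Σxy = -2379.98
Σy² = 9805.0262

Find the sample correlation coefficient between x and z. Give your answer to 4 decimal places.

-0.9886

Sxx = Σx² − (Σx)²/n = 579.94 − 492.032 = 87.908
Sxy = Σxy − (Σx)(Σy)/n = -2379.98 − (-2008.2048) = -371.7752
Syy = Σy² − (Σy)²/n = 9805.0262 − 8196.39072 = 1608.63548
r = Sxy/√(Sxx·Syy) = -371.7752/√(141411.927776) = -371.7752/376.047773 = -0.988638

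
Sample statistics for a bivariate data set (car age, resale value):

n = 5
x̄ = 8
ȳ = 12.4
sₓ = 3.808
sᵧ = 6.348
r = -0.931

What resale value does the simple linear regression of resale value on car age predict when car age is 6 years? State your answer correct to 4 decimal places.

15.5040

b = r · sᵧ/sₓ = -0.931 · 6.348/3.808 = -1.551993
a = ȳ − b·x̄ = 12.4 − (-1.551993)·8 = 24.815941
ŷ(6) = a + b·6 = 24.815941 + (-1.551993)·6 = 15.503985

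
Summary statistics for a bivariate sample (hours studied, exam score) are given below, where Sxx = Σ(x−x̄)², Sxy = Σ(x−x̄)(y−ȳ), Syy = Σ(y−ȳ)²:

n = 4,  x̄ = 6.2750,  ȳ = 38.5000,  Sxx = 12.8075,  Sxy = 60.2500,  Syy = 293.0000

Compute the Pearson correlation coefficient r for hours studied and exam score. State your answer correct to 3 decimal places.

r = Sxy/√(Sxx·Syy) = 60.25/√(3752.5975) = 60.25/61.258448 = 0.983538

0.984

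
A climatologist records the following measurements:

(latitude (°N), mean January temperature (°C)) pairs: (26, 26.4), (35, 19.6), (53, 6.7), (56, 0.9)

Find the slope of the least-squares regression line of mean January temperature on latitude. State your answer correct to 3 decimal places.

n = 4, Σx = 170, Σy = 53.6, Σxy = 1777.9, Σx² = 7846
Sxx = Σx² − (Σx)²/n = 7846 − 7225 = 621
Sxy = Σxy − (Σx)(Σy)/n = 1777.9 − 2278 = -500.1
b = Sxy/Sxx = -500.1/621 = -0.805314

-0.805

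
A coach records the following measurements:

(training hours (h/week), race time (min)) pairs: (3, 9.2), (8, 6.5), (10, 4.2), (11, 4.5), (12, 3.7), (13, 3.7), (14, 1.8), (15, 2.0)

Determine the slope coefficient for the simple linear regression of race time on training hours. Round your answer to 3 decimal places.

n = 8, Σx = 86, Σy = 35.6, Σxy = 318.8, Σx² = 1028
Sxx = Σx² − (Σx)²/n = 1028 − 924.5 = 103.5
Sxy = Σxy − (Σx)(Σy)/n = 318.8 − 382.7 = -63.9
b = Sxy/Sxx = -63.9/103.5 = -0.617391

-0.617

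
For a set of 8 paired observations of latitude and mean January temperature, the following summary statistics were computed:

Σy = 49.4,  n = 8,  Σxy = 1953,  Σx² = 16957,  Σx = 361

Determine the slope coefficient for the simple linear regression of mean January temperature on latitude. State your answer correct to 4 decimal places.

-0.4141

Sxx = Σx² − (Σx)²/n = 16957 − 16290.125 = 666.875
Sxy = Σxy − (Σx)(Σy)/n = 1953 − 2229.175 = -276.175
b = Sxy/Sxx = -276.175/666.875 = -0.414133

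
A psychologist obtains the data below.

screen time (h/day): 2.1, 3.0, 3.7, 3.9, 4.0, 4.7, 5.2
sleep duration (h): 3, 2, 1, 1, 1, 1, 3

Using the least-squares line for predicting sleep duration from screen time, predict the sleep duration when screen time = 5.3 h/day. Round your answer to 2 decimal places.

n = 7, Σx = 26.6, Σy = 12, Σxy = 44.2, Σx² = 107.44
Sxx = Σx² − (Σx)²/n = 107.44 − 101.08 = 6.36
Sxy = Σxy − (Σx)(Σy)/n = 44.2 − 45.6 = -1.4
b = Sxy/Sxx = -1.4/6.36 = -0.220126
a = ȳ − b·x̄ = 1.714286 − (-0.220126)·3.8 = 2.550764
ŷ(5.3) = a + b·5.3 = 2.550764 + (-0.220126)·5.3 = 1.384097

1.38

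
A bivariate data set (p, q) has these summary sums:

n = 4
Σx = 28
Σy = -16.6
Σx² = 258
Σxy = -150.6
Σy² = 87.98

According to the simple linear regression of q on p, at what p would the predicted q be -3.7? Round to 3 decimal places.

Sxx = Σx² − (Σx)²/n = 258 − 196 = 62
Sxy = Σxy − (Σx)(Σy)/n = -150.6 − (-116.2) = -34.4
b = Sxy/Sxx = -34.4/62 = -0.554839
a = ȳ − b·x̄ = -4.15 − (-0.554839)·7 = -0.266129
Set a + b·x = -3.7: x = (-3.7 − (-0.266129)) / (-0.554839) = 6.188953

6.189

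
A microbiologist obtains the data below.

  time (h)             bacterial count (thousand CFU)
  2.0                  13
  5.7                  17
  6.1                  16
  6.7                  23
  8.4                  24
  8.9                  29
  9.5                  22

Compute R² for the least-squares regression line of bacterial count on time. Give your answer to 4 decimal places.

0.6968

n = 7, Σx = 47.3, Σy = 144, Σxy = 1043.3, Σx² = 358.61, Σy² = 3144
Sxx = Σx² − (Σx)²/n = 358.61 − 319.612857 = 38.997143
Sxy = Σxy − (Σx)(Σy)/n = 1043.3 − 973.028571 = 70.271429
Syy = Σy² − (Σy)²/n = 3144 − 2962.285714 = 181.714286
R² = Sxy²/(Sxx·Syy) = (70.271429)²/(38.997143·181.714286) = 0.696844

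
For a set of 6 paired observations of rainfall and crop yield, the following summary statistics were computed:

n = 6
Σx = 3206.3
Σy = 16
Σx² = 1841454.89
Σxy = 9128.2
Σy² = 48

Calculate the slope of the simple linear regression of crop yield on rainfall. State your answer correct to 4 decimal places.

Sxx = Σx² − (Σx)²/n = 1841454.89 − 1713393.281667 = 128061.608333
Sxy = Σxy − (Σx)(Σy)/n = 9128.2 − 8550.133333 = 578.066667
b = Sxy/Sxx = 578.066667/128061.608333 = 0.004514

0.0045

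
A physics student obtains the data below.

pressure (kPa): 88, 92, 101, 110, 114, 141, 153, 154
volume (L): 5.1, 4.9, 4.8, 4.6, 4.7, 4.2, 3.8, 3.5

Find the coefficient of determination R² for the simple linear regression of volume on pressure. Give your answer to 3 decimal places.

0.941

n = 8, Σx = 953, Σy = 35.6, Σxy = 4138.8, Σx² = 118511, Σy² = 160.64
Sxx = Σx² − (Σx)²/n = 118511 − 113526.125 = 4984.875
Sxy = Σxy − (Σx)(Σy)/n = 4138.8 − 4240.85 = -102.05
Syy = Σy² − (Σy)²/n = 160.64 − 158.42 = 2.22
R² = Sxy²/(Sxx·Syy) = (-102.05)²/(4984.875·2.22) = 0.941063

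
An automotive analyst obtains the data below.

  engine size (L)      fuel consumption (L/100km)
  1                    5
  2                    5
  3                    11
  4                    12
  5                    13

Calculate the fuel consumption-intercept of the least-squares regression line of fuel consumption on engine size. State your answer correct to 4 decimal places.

n = 5, Σx = 15, Σy = 46, Σxy = 161, Σx² = 55
Sxx = Σx² − (Σx)²/n = 55 − 45 = 10
Sxy = Σxy − (Σx)(Σy)/n = 161 − 138 = 23
b = Sxy/Sxx = 23/10 = 2.3
a = ȳ − b·x̄ = 9.2 − 2.3·3 = 2.3

2.3000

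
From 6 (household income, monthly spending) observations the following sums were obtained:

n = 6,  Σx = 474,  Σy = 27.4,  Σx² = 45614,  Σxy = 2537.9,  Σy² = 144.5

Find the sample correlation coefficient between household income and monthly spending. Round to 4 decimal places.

0.9384

Sxx = Σx² − (Σx)²/n = 45614 − 37446 = 8168
Sxy = Σxy − (Σx)(Σy)/n = 2537.9 − 2164.6 = 373.3
Syy = Σy² − (Σy)²/n = 144.5 − 125.126667 = 19.373333
r = Sxy/√(Sxx·Syy) = 373.3/√(158241.386667) = 373.3/397.795659 = 0.938422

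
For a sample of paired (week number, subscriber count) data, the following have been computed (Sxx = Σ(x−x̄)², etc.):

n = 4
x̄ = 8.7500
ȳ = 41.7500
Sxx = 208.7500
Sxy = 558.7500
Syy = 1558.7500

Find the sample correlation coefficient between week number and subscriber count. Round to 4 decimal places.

r = Sxy/√(Sxx·Syy) = 558.75/√(325389.0625) = 558.75/570.428841 = 0.979526

0.9795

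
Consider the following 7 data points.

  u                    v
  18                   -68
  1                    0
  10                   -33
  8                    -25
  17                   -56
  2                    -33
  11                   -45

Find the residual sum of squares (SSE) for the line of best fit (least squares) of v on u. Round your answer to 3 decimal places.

615.542

n = 7, Σx = 67, Σy = -260, Σxy = -3267, Σx² = 903, Σy² = 12588
Sxx = Σx² − (Σx)²/n = 903 − 641.285714 = 261.714286
Sxy = Σxy − (Σx)(Σy)/n = -3267 − (-2488.571429) = -778.428571
Syy = Σy² − (Σy)²/n = 12588 − 9657.142857 = 2930.857143
b = Sxy/Sxx = -778.428571/261.714286 = -2.974345
SSE = Syy − b·Sxy = 2930.857143 − (-2.974345)·(-778.428571) = 615.542031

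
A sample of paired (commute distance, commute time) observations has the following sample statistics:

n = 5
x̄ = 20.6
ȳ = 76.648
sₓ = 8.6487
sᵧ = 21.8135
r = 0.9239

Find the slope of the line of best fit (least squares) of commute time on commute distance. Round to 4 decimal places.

2.3302

b = r · sᵧ/sₓ = 0.9239 · 21.8135/8.6487 = 2.330234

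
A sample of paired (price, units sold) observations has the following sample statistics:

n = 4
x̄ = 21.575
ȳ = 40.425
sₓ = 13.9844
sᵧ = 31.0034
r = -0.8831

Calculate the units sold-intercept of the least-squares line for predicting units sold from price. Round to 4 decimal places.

b = r · sᵧ/sₓ = -0.8831 · 31.0034/13.9844 = -1.957832
a = ȳ − b·x̄ = 40.425 − (-1.957832)·21.575 = 82.665220

82.6652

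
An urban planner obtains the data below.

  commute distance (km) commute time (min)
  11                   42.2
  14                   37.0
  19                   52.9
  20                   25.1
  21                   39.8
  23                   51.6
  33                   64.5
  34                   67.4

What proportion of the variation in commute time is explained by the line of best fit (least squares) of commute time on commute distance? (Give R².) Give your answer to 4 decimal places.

0.5570

n = 8, Σx = 175, Σy = 380.5, Σxy = 8932, Σx² = 4293, Σy² = 19527.87
Sxx = Σx² − (Σx)²/n = 4293 − 3828.125 = 464.875
Sxy = Σxy − (Σx)(Σy)/n = 8932 − 8323.4375 = 608.5625
Syy = Σy² − (Σy)²/n = 19527.87 − 18097.53125 = 1430.33875
R² = Sxy²/(Sxx·Syy) = (608.5625)²/(464.875·1430.33875) = 0.556974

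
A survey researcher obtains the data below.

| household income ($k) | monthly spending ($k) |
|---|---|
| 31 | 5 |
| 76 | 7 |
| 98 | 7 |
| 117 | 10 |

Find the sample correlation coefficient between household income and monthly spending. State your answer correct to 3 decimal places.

n = 4, Σx = 322, Σy = 29, Σxy = 2543, Σx² = 30030, Σy² = 223
Sxx = Σx² − (Σx)²/n = 30030 − 25921 = 4109
Sxy = Σxy − (Σx)(Σy)/n = 2543 − 2334.5 = 208.5
Syy = Σy² − (Σy)²/n = 223 − 210.25 = 12.75
r = Sxy/√(Sxx·Syy) = 208.5/√(52389.75) = 208.5/228.888073 = 0.910926

0.911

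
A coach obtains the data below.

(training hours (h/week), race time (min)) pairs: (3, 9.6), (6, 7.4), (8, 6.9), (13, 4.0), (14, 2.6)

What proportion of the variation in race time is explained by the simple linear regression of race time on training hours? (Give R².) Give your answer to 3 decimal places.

n = 5, Σx = 44, Σy = 30.5, Σxy = 216.8, Σx² = 474, Σy² = 217.29
Sxx = Σx² − (Σx)²/n = 474 − 387.2 = 86.8
Sxy = Σxy − (Σx)(Σy)/n = 216.8 − 268.4 = -51.6
Syy = Σy² − (Σy)²/n = 217.29 − 186.05 = 31.24
R² = Sxy²/(Sxx·Syy) = (-51.6)²/(86.8·31.24) = 0.981903

0.982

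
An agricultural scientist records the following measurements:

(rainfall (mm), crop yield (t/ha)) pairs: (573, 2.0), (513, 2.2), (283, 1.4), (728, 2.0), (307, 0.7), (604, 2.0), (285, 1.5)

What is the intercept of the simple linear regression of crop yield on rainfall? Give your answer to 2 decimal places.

n = 7, Σx = 3293, Σy = 11.8, Σxy = 5977.2, Σx² = 1741861
Sxx = Σx² − (Σx)²/n = 1741861 − 1549121.285714 = 192739.714286
Sxy = Σxy − (Σx)(Σy)/n = 5977.2 − 5551.057143 = 426.142857
b = Sxy/Sxx = 426.142857/192739.714286 = 0.002211
a = ȳ − b·x̄ = 1.685714 − 0.002211·470.428571 = 0.645608

0.65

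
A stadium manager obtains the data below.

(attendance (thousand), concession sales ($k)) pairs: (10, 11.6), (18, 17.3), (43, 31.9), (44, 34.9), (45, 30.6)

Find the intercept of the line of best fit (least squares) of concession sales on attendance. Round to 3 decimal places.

6.011

n = 5, Σx = 160, Σy = 126.3, Σxy = 4711.7, Σx² = 6234
Sxx = Σx² − (Σx)²/n = 6234 − 5120 = 1114
Sxy = Σxy − (Σx)(Σy)/n = 4711.7 − 4041.6 = 670.1
b = Sxy/Sxx = 670.1/1114 = 0.601526
a = ȳ − b·x̄ = 25.26 − 0.601526·32 = 6.011167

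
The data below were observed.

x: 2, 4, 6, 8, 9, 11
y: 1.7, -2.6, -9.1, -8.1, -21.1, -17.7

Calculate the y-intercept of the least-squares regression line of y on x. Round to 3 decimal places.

n = 6, Σx = 40, Σy = -56.9, Σxy = -511, Σx² = 322
Sxx = Σx² − (Σx)²/n = 322 − 266.666667 = 55.333333
Sxy = Σxy − (Σx)(Σy)/n = -511 − (-379.333333) = -131.666667
b = Sxy/Sxx = -131.666667/55.333333 = -2.379518
a = ȳ − b·x̄ = -9.483333 − (-2.379518)·6.666667 = 6.380120

6.380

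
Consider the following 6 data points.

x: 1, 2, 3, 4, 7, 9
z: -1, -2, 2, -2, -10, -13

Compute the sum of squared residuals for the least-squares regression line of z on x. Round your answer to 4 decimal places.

29.5775

n = 6, Σx = 26, Σy = -26, Σxy = -194, Σx² = 160, Σy² = 282
Sxx = Σx² − (Σx)²/n = 160 − 112.666667 = 47.333333
Sxy = Σxy − (Σx)(Σy)/n = -194 − (-112.666667) = -81.333333
Syy = Σy² − (Σy)²/n = 282 − 112.666667 = 169.333333
b = Sxy/Sxx = -81.333333/47.333333 = -1.718310
SSE = Syy − b·Sxy = 169.333333 − (-1.718310)·(-81.333333) = 29.577465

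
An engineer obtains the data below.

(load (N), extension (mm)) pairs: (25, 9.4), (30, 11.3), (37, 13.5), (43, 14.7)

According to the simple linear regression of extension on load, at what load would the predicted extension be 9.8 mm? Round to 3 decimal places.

25.550

n = 4, Σx = 135, Σy = 48.9, Σxy = 1705.6, Σx² = 4743
Sxx = Σx² − (Σx)²/n = 4743 − 4556.25 = 186.75
Sxy = Σxy − (Σx)(Σy)/n = 1705.6 − 1650.375 = 55.225
b = Sxy/Sxx = 55.225/186.75 = 0.295716
a = ȳ − b·x̄ = 12.225 − 0.295716·33.75 = 2.244578
Set a + b·x = 9.8: x = (9.8 − 2.244578) / 0.295716 = 25.549570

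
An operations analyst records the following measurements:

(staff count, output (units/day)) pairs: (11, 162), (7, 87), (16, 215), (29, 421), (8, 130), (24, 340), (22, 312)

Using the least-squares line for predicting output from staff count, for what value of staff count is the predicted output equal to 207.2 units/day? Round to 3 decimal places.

n = 7, Σx = 117, Σy = 1667, Σxy = 34104, Σx² = 2391
Sxx = Σx² − (Σx)²/n = 2391 − 1955.571429 = 435.428571
Sxy = Σxy − (Σx)(Σy)/n = 34104 − 27862.714286 = 6241.285714
b = Sxy/Sxx = 6241.285714/435.428571 = 14.333661
a = ȳ − b·x̄ = 238.142857 − 14.333661·16.714286 = -1.434055
Set a + b·x = 207.2: x = (207.2 − (-1.434055)) / 14.333661 = 14.555531

14.556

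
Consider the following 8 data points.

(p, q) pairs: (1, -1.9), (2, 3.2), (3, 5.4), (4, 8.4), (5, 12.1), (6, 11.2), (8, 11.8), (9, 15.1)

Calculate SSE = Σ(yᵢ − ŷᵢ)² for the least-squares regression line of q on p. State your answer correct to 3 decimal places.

n = 8, Σx = 38, Σy = 65.3, Σxy = 412.3, Σx² = 236, Σy² = 752.67
Sxx = Σx² − (Σx)²/n = 236 − 180.5 = 55.5
Sxy = Σxy − (Σx)(Σy)/n = 412.3 − 310.175 = 102.125
Syy = Σy² − (Σy)²/n = 752.67 − 533.01125 = 219.65875
b = Sxy/Sxx = 102.125/55.5 = 1.840090
SSE = Syy − b·Sxy = 219.65875 − 1.840090·102.125 = 31.739550

31.740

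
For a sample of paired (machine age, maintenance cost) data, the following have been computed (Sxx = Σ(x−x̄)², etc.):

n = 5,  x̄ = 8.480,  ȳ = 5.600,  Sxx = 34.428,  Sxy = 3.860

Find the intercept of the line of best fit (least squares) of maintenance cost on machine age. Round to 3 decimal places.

4.649

b = Sxy/Sxx = 3.86/34.428 = 0.112118
a = ȳ − b·x̄ = 5.6 − 0.112118·8.48 = 4.649239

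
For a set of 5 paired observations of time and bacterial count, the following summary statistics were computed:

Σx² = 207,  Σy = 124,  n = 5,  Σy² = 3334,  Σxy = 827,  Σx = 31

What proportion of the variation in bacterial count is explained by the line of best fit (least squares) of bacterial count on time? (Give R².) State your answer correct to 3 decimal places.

0.884

Sxx = Σx² − (Σx)²/n = 207 − 192.2 = 14.8
Sxy = Σxy − (Σx)(Σy)/n = 827 − 768.8 = 58.2
Syy = Σy² − (Σy)²/n = 3334 − 3075.2 = 258.8
R² = Sxy²/(Sxx·Syy) = (58.2)²/(14.8·258.8) = 0.884341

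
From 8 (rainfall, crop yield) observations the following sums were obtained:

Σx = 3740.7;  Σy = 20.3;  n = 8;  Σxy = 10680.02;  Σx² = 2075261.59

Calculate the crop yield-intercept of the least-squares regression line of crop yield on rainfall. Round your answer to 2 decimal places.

0.83

Sxx = Σx² − (Σx)²/n = 2075261.59 − 1749104.56125 = 326157.02875
Sxy = Σxy − (Σx)(Σy)/n = 10680.02 − 9492.02625 = 1187.99375
b = Sxy/Sxx = 1187.99375/326157.02875 = 0.003642
a = ȳ − b·x̄ = 2.5375 − 0.003642·467.5875 = 0.834360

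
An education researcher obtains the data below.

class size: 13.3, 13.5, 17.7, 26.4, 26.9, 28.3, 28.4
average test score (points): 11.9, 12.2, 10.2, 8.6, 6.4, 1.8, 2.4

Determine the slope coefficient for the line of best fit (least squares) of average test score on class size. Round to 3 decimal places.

n = 7, Σx = 154.5, Σy = 53.5, Σxy = 1021.81, Σx² = 3700.45
Sxx = Σx² − (Σx)²/n = 3700.45 − 3410.035714 = 290.414286
Sxy = Σxy − (Σx)(Σy)/n = 1021.81 − 1180.821429 = -159.011429
b = Sxy/Sxx = -159.011429/290.414286 = -0.547533

-0.548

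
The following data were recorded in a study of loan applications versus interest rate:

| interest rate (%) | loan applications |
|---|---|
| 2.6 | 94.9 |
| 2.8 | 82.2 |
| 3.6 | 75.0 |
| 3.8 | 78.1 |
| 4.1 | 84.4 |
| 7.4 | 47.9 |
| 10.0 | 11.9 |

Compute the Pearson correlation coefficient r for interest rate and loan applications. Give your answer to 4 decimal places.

n = 7, Σx = 34.3, Σy = 474.4, Σxy = 1863.18, Σx² = 213.57, Σy² = 37046.84
Sxx = Σx² − (Σx)²/n = 213.57 − 168.07 = 45.5
Sxy = Σxy − (Σx)(Σy)/n = 1863.18 − 2324.56 = -461.38
Syy = Σy² − (Σy)²/n = 37046.84 − 32150.765714 = 4896.074286
r = Sxy/√(Sxx·Syy) = -461.38/√(222771.38) = -461.38/471.986631 = -0.977528

-0.9775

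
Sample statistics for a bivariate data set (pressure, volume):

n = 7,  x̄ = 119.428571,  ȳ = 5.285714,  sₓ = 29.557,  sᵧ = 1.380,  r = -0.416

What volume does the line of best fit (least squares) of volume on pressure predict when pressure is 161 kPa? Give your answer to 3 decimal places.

b = r · sᵧ/sₓ = -0.416 · 1.38/29.557 = -0.019423
a = ȳ − b·x̄ = 5.285714 − (-0.019423)·119.428571 = 7.605352
ŷ(161) = a + b·161 = 7.605352 + (-0.019423)·161 = 4.478280

4.478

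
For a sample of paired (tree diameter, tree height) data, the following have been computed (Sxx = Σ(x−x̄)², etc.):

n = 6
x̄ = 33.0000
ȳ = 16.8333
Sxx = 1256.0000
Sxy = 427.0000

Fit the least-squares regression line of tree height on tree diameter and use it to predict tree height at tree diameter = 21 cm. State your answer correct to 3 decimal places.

b = Sxy/Sxx = 427/1256 = 0.339968
a = ȳ − b·x̄ = 16.8333 − 0.339968·33 = 5.614351
ŷ(21) = a + b·21 = 5.614351 + 0.339968·21 = 12.753682

12.754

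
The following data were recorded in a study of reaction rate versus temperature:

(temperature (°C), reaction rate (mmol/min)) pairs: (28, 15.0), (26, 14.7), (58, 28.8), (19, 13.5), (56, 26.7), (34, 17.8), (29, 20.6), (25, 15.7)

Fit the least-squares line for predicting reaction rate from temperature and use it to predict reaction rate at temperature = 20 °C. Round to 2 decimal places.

n = 8, Σx = 275, Σy = 152.8, Σxy = 5819.4, Σx² = 10943
Sxx = Σx² − (Σx)²/n = 10943 − 9453.125 = 1489.875
Sxy = Σxy − (Σx)(Σy)/n = 5819.4 − 5252.5 = 566.9
b = Sxy/Sxx = 566.9/1489.875 = 0.380502
a = ȳ − b·x̄ = 19.1 − 0.380502·34.375 = 6.020253
ŷ(20) = a + b·20 = 6.020253 + 0.380502·20 = 13.630288

13.63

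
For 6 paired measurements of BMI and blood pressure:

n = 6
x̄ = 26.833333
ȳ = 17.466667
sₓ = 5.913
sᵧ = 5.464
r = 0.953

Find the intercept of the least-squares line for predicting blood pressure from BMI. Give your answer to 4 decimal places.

b = r · sᵧ/sₓ = 0.953 · 5.464/5.913 = 0.880635
a = ȳ − b·x̄ = 17.466667 − 0.880635·26.833333 = -6.163693

-6.1637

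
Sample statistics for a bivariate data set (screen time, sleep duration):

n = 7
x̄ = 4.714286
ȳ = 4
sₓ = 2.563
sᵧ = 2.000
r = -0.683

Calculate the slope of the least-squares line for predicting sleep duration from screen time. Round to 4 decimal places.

-0.5330

b = r · sᵧ/sₓ = -0.683 · 2/2.563 = -0.532969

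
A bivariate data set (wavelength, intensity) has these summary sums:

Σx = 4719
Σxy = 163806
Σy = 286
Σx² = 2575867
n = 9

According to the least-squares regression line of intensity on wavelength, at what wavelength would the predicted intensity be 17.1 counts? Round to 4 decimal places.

416.7008

Sxx = Σx² − (Σx)²/n = 2575867 − 2474329 = 101538
Sxy = Σxy − (Σx)(Σy)/n = 163806 − 149959.333333 = 13846.666667
b = Sxy/Sxx = 13846.666667/101538 = 0.136369
a = ȳ − b·x̄ = 31.777778 − 0.136369·524.333333 = -39.725195
Set a + b·x = 17.1: x = (17.1 − (-39.725195)) / 0.136369 = 416.700772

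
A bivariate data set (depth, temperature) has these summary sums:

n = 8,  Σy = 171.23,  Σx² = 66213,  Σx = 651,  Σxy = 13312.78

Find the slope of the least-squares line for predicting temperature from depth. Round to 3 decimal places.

-0.047

Sxx = Σx² − (Σx)²/n = 66213 − 52975.125 = 13237.875
Sxy = Σxy − (Σx)(Σy)/n = 13312.78 − 13933.84125 = -621.06125
b = Sxy/Sxx = -621.06125/13237.875 = -0.046915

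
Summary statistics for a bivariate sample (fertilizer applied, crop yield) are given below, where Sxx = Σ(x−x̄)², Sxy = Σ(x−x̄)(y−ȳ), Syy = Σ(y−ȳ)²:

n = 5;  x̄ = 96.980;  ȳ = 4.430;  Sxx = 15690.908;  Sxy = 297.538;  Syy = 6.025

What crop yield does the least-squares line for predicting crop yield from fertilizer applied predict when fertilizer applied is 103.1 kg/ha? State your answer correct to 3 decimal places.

4.546

b = Sxy/Sxx = 297.538/15690.908 = 0.018962
a = ȳ − b·x̄ = 4.43 − 0.018962·96.98 = 2.591022
ŷ(103.1) = a + b·103.1 = 2.591022 + 0.018962·103.1 = 4.546050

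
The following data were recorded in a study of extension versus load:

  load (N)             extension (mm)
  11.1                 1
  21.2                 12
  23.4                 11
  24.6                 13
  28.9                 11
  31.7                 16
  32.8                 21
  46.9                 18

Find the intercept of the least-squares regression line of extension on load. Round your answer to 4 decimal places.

n = 8, Σx = 220.6, Σy = 103, Σxy = 3200.8, Σx² = 6840.92
Sxx = Σx² − (Σx)²/n = 6840.92 − 6083.045 = 757.875
Sxy = Σxy − (Σx)(Σy)/n = 3200.8 − 2840.225 = 360.575
b = Sxy/Sxx = 360.575/757.875 = 0.475771
a = ȳ − b·x̄ = 12.875 − 0.475771·27.575 = -0.244387

-0.2444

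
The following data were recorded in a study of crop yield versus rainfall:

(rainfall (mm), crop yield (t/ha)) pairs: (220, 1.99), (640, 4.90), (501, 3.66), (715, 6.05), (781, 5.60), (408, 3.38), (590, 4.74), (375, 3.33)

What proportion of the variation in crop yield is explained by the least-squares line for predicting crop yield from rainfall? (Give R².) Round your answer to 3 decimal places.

0.952

n = 8, Σx = 4230, Σy = 33.65, Σxy = 19531.2, Σx² = 2485376, Σy² = 154.3091
Sxx = Σx² − (Σx)²/n = 2485376 − 2236612.5 = 248763.5
Sxy = Σxy − (Σx)(Σy)/n = 19531.2 − 17792.4375 = 1738.7625
Syy = Σy² − (Σy)²/n = 154.3091 − 141.540312 = 12.768788
R² = Sxy²/(Sxx·Syy) = (1738.7625)²/(248763.5·12.768788) = 0.951797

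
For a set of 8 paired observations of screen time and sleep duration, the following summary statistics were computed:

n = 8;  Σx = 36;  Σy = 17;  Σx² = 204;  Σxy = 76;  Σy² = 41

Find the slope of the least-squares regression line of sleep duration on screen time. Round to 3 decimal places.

Sxx = Σx² − (Σx)²/n = 204 − 162 = 42
Sxy = Σxy − (Σx)(Σy)/n = 76 − 76.5 = -0.5
b = Sxy/Sxx = -0.5/42 = -0.011905

-0.012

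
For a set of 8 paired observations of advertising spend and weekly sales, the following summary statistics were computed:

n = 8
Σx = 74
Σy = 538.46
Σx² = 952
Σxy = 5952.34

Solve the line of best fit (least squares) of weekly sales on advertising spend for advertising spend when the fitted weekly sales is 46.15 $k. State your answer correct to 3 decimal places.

Sxx = Σx² − (Σx)²/n = 952 − 684.5 = 267.5
Sxy = Σxy − (Σx)(Σy)/n = 5952.34 − 4980.755 = 971.585
b = Sxy/Sxx = 971.585/267.5 = 3.632093
a = ȳ − b·x̄ = 67.3075 − 3.632093·9.25 = 33.710636
Set a + b·x = 46.15: x = (46.15 − 33.710636) / 3.632093 = 3.424847

3.425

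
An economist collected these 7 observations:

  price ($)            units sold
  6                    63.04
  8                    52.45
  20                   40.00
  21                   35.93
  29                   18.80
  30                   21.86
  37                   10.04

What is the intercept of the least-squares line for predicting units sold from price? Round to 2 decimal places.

n = 7, Σx = 151, Σy = 242.12, Σxy = 3924.85, Σx² = 4051
Sxx = Σx² − (Σx)²/n = 4051 − 3257.285714 = 793.714286
Sxy = Σxy − (Σx)(Σy)/n = 3924.85 − 5222.874286 = -1298.024286
b = Sxy/Sxx = -1298.024286/793.714286 = -1.635380
a = ȳ − b·x̄ = 34.588571 − (-1.635380)·21.571429 = 69.866049

69.87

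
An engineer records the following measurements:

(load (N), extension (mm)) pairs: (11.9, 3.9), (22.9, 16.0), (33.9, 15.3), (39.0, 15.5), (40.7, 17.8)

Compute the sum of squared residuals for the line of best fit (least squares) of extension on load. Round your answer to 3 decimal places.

n = 5, Σx = 148.4, Σy = 68.5, Σxy = 2260.44, Σx² = 4992.72, Σy² = 1062.39
Sxx = Σx² − (Σx)²/n = 4992.72 − 4404.512 = 588.208
Sxy = Σxy − (Σx)(Σy)/n = 2260.44 − 2033.08 = 227.36
Syy = Σy² − (Σy)²/n = 1062.39 − 938.45 = 123.94
b = Sxy/Sxx = 227.36/588.208 = 0.386530
SSE = Syy − b·Sxy = 123.94 − 0.386530·227.36 = 36.058554

36.059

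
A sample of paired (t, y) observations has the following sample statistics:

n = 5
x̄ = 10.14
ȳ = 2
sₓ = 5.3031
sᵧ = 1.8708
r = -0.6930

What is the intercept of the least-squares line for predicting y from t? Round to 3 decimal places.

b = r · sᵧ/sₓ = -0.693 · 1.8708/5.3031 = -0.244473
a = ȳ − b·x̄ = 2 − (-0.244473)·10.14 = 4.478956

4.479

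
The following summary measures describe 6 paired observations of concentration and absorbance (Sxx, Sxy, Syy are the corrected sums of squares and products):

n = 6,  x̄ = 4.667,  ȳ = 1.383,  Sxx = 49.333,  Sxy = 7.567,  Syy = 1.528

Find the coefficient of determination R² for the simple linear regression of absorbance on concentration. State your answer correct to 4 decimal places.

0.7596

R² = Sxy²/(Sxx·Syy) = (7.567)²/(49.333·1.528) = 0.759603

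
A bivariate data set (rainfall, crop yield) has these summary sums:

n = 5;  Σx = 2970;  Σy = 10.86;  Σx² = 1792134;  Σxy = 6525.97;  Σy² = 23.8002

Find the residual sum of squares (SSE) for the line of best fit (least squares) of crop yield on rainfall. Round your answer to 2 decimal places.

Sxx = Σx² − (Σx)²/n = 1792134 − 1764180 = 27954
Sxy = Σxy − (Σx)(Σy)/n = 6525.97 − 6450.84 = 75.13
Syy = Σy² − (Σy)²/n = 23.8002 − 23.58792 = 0.21228
b = Sxy/Sxx = 75.13/27954 = 0.002688
SSE = Syy − b·Sxy = 0.21228 − 0.002688·75.13 = 0.010358

0.01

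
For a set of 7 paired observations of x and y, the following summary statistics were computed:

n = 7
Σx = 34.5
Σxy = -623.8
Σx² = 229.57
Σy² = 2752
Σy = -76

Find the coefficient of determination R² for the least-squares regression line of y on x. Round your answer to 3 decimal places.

Sxx = Σx² − (Σx)²/n = 229.57 − 170.035714 = 59.534286
Sxy = Σxy − (Σx)(Σy)/n = -623.8 − (-374.571429) = -249.228571
Syy = Σy² − (Σy)²/n = 2752 − 825.142857 = 1926.857143
R² = Sxy²/(Sxx·Syy) = (-249.228571)²/(59.534286·1926.857143) = 0.541476

0.541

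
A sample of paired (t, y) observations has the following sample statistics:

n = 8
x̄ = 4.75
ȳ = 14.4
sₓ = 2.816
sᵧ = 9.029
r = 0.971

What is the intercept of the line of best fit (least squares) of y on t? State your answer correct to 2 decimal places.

-0.39

b = r · sᵧ/sₓ = 0.971 · 9.029/2.816 = 3.113338
a = ȳ − b·x̄ = 14.4 − 3.113338·4.75 = -0.388354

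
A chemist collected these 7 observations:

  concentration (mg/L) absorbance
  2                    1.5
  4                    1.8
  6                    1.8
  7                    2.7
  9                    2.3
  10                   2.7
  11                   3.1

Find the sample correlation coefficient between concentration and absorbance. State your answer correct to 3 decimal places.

0.898

n = 7, Σx = 49, Σy = 15.9, Σxy = 121.7, Σx² = 407, Σy² = 38.21
Sxx = Σx² − (Σx)²/n = 407 − 343 = 64
Sxy = Σxy − (Σx)(Σy)/n = 121.7 − 111.3 = 10.4
Syy = Σy² − (Σy)²/n = 38.21 − 36.115714 = 2.094286
r = Sxy/√(Sxx·Syy) = 10.4/√(134.034286) = 10.4/11.577318 = 0.898308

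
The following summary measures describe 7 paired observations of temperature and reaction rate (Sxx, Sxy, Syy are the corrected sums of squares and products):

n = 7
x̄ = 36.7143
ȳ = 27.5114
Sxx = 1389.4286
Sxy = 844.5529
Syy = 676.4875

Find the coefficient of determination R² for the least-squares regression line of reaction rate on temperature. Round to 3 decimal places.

0.759

R² = Sxy²/(Sxx·Syy) = (844.5529)²/(1389.4286·676.4875) = 0.758853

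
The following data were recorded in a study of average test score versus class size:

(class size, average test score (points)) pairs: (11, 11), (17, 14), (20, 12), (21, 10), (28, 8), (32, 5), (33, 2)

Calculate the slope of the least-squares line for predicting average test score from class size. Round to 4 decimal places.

-0.4409

n = 7, Σx = 162, Σy = 62, Σxy = 1259, Σx² = 4148
Sxx = Σx² − (Σx)²/n = 4148 − 3749.142857 = 398.857143
Sxy = Σxy − (Σx)(Σy)/n = 1259 − 1434.857143 = -175.857143
b = Sxy/Sxx = -175.857143/398.857143 = -0.440903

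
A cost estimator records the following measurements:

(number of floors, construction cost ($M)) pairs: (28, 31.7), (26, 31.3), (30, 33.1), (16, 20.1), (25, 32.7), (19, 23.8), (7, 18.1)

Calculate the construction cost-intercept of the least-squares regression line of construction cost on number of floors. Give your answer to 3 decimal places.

n = 7, Σx = 151, Σy = 190.8, Σxy = 4412.4, Σx² = 3651
Sxx = Σx² − (Σx)²/n = 3651 − 3257.285714 = 393.714286
Sxy = Σxy − (Σx)(Σy)/n = 4412.4 − 4115.828571 = 296.571429
b = Sxy/Sxx = 296.571429/393.714286 = 0.753266
a = ȳ − b·x̄ = 27.257143 − 0.753266·21.571429 = 11.008128

11.008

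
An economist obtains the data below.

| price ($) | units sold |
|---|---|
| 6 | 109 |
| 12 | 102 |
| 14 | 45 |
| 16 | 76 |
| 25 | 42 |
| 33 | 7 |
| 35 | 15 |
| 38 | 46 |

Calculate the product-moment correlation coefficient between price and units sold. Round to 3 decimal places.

n = 8, Σx = 179, Σy = 442, Σxy = 7278, Σx² = 5015, Σy² = 34240
Sxx = Σx² − (Σx)²/n = 5015 − 4005.125 = 1009.875
Sxy = Σxy − (Σx)(Σy)/n = 7278 − 9889.75 = -2611.75
Syy = Σy² − (Σy)²/n = 34240 − 24420.5 = 9819.5
r = Sxy/√(Sxx·Syy) = -2611.75/√(9916467.5625) = -2611.75/3149.042325 = -0.829379

-0.829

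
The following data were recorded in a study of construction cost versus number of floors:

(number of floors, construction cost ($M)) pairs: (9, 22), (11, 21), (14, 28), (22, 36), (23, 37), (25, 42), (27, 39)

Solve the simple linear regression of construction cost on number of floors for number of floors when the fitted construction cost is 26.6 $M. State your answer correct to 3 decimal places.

13.838

n = 7, Σx = 131, Σy = 225, Σxy = 4567, Σx² = 2765
Sxx = Σx² − (Σx)²/n = 2765 − 2451.571429 = 313.428571
Sxy = Σxy − (Σx)(Σy)/n = 4567 − 4210.714286 = 356.285714
b = Sxy/Sxx = 356.285714/313.428571 = 1.136737
a = ȳ − b·x̄ = 32.142857 − 1.136737·18.714286 = 10.869644
Set a + b·x = 26.6: x = (26.6 − 10.869644) / 1.136737 = 13.838172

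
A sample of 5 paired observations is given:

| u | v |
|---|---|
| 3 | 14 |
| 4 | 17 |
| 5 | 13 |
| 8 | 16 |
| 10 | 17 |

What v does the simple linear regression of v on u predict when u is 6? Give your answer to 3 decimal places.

n = 5, Σx = 30, Σy = 77, Σxy = 473, Σx² = 214
Sxx = Σx² − (Σx)²/n = 214 − 180 = 34
Sxy = Σxy − (Σx)(Σy)/n = 473 − 462 = 11
b = Sxy/Sxx = 11/34 = 0.323529
a = ȳ − b·x̄ = 15.4 − 0.323529·6 = 13.458824
ŷ(6) = a + b·6 = 13.458824 + 0.323529·6 = 15.4

15.400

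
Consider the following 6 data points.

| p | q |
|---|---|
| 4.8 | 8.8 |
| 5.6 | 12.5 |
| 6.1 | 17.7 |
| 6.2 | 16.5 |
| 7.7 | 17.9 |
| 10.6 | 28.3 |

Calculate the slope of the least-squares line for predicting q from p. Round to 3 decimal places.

3.036

n = 6, Σx = 41, Σy = 101.7, Σxy = 760.32, Σx² = 301.7
Sxx = Σx² − (Σx)²/n = 301.7 − 280.166667 = 21.533333
Sxy = Σxy − (Σx)(Σy)/n = 760.32 − 694.95 = 65.37
b = Sxy/Sxx = 65.37/21.533333 = 3.035759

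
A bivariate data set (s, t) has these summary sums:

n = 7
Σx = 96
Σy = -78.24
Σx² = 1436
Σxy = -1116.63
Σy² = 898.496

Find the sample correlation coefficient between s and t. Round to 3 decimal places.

-0.815

Sxx = Σx² − (Σx)²/n = 1436 − 1316.571429 = 119.428571
Sxy = Σxy − (Σx)(Σy)/n = -1116.63 − (-1073.005714) = -43.624286
Syy = Σy² − (Σy)²/n = 898.496 − 874.499657 = 23.996343
r = Sxy/√(Sxx·Syy) = -43.624286/√(2865.848947) = -43.624286/53.533624 = -0.814895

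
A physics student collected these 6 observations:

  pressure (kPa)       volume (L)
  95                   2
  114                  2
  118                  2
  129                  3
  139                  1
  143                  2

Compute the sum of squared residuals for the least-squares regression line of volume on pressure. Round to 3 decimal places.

n = 6, Σx = 738, Σy = 12, Σxy = 1466, Σx² = 92356, Σy² = 26
Sxx = Σx² − (Σx)²/n = 92356 − 90774 = 1582
Sxy = Σxy − (Σx)(Σy)/n = 1466 − 1476 = -10
Syy = Σy² − (Σy)²/n = 26 − 24 = 2
b = Sxy/Sxx = -10/1582 = -0.006321
SSE = Syy − b·Sxy = 2 − (-0.006321)·(-10) = 1.936789

1.937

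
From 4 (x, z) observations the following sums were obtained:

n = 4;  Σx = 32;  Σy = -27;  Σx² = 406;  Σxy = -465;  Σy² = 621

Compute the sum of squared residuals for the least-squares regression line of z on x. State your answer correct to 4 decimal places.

25.4100

Sxx = Σx² − (Σx)²/n = 406 − 256 = 150
Sxy = Σxy − (Σx)(Σy)/n = -465 − (-216) = -249
Syy = Σy² − (Σy)²/n = 621 − 182.25 = 438.75
b = Sxy/Sxx = -249/150 = -1.66
SSE = Syy − b·Sxy = 438.75 − (-1.66)·(-249) = 25.41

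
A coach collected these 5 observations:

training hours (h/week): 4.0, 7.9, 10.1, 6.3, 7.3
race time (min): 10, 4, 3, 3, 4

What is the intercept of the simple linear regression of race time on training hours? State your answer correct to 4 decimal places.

12.2601

n = 5, Σx = 35.6, Σy = 24, Σxy = 150, Σx² = 273.4
Sxx = Σx² − (Σx)²/n = 273.4 − 253.472 = 19.928
Sxy = Σxy − (Σx)(Σy)/n = 150 − 170.88 = -20.88
b = Sxy/Sxx = -20.88/19.928 = -1.047772
a = ȳ − b·x̄ = 4.8 − (-1.047772)·7.12 = 12.260136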